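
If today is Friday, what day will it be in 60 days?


Tuesday

Start: Friday (index 4)
(4 + 60) mod 7
= 64 mod 7
= 1
Index 1 → Tuesday


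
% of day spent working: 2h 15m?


Time: 135 minutes
Day: 1440 minutes
Percentage = (135/1440) × 100 ≈ 9.4%

9.4%


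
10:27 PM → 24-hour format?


22:27

Input: 10:27 PM
PM: 10 + 12 = 22


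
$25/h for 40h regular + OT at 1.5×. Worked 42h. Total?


$1075.00

Regular: 40h × $25 = $1000.00
Overtime: 42 - 40 = 2h
OT pay: 2h × $25 × 1.5 = $75.00
Total = $1000.00 + $75.00 = $1075.00


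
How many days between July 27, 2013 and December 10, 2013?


From July 27, 2013 to December 10, 2013
Rest of July 2013: 31 - 27 = 4
Full months: August 31, September 30, October 31, November 30
Days into December 2013: 10
Total = 4 + 31 + 30 + 31 + 30 + 10 = 136 days

136 days


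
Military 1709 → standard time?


5:09 PM

Hour: 17
17 - 12 = 5 → PM


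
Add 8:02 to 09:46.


Start: 586 minutes from midnight
Add: 482 minutes
Total: 1068 minutes
Hours: 1068 ÷ 60 = 17 remainder 48

17:48


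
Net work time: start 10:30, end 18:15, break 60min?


Total time = (18×60+15) - (10×60+30)
= 1095 - 630 = 465 min
Minus break: 465 - 60 = 405 min
= 6h 45m

6h 45m (405 minutes)


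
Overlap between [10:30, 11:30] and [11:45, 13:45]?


Meeting A: 630-690 (in minutes from midnight)
Meeting B: 705-825
Overlap start = max(630, 705) = 705
Overlap end = min(690, 825) = 690
Overlap = max(0, 690 - 705) = 0 min

0 minutes


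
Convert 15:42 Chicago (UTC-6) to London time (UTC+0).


Time difference = UTC+0 - UTC-6 = +6 hours
New hour = (15 + 6) mod 24
= 21 mod 24 = 21
Minutes unchanged → 21:42

21:42


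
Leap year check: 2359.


No

Rules: divisible by 4 AND (not by 100 OR by 400)
2359 ÷ 4 = 589 remainder 3 → not divisible by 4
Not divisible by 4 → not a leap year


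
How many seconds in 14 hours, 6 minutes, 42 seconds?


50802 seconds

Hours: 14 × 3600 = 50400
Minutes: 6 × 60 = 360
Seconds: 42
Total = 50400 + 360 + 42 = 50802


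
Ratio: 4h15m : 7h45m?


17:31 (0.55)

Duration 1: 255 minutes
Duration 2: 465 minutes
Ratio = 255:465
GCD = 15
Simplified = 17:31
As a decimal: 17/31 ≈ 0.55


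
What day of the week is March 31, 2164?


Saturday

Zeller's congruence:
q=31, m=3, k=64, j=21
h = (31 + ⌊13×4/5⌋ + 64 + ⌊64/4⌋ + ⌊21/4⌋ - 2×21) mod 7
= (31 + 10 + 64 + 16 + 5 - 42) mod 7
= 84 mod 7 = 0
h=0 → Saturday


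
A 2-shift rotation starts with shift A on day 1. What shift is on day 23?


Shift A

Shifts: A, B
Start: A (index 0)
Day 23: (0 + 23 - 1) mod 2
= 22 mod 2
= 0
Index 0 → shift A


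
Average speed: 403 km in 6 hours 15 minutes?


Distance: 403 km
Time: 6h 15m = 375 min = 375/60 = 25/4 hours
Speed = 403 ÷ (25/4) = 403 × 4 / 25 = 1612/25 ≈ 64.5 km/h

64.5 km/h


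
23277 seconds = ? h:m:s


6h 27m 57s

Hours: 23277 ÷ 3600 = 6 remainder 1677
Minutes: 1677 ÷ 60 = 27 remainder 57
Seconds: 57


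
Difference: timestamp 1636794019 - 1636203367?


Difference = 1636794019 - 1636203367 = 590652 seconds
In hours: 590652 / 3600 ≈ 164.1
In days: 590652 / 86400 ≈ 6.84

590652 seconds (164.1 hours / 6.84 days)


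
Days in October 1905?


31 days

Month: October (month 10)
October has 31 days


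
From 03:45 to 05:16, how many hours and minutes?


1h 31m

End time in minutes: 5×60 + 16 = 316
Start time in minutes: 3×60 + 45 = 225
Difference = 316 - 225 = 91 minutes
= 1 hours 31 minutes


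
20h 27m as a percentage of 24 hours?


0.8521 (85.21%)

Total minutes: 20×60 + 27 = 1227
Day = 24×60 = 1440 minutes
Fraction = 1227/1440 ≈ 0.8521
As a percentage: 1227/1440 × 100 ≈ 85.21%


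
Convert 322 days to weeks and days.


46 weeks 0 days

Weeks: 322 ÷ 7 = 46 remainder 0


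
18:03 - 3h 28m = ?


Start: 1083 minutes from midnight
Subtract: 208 minutes
Remaining: 1083 - 208 = 875
Hours: 14, Minutes: 35

14:35


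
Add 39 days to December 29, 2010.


February 6, 2011

Start: December 29, 2010
Add 39 days
December 29 → January 1: 31 - 29 + 1 = 3 days (39 - 3 = 36 left)
January 1 → February 1: 31 - 1 + 1 = 31 days (36 - 31 = 5 left)
February 1 + 5 = February 6, 2011


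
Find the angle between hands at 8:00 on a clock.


120.0°

Hour hand = 8×30 + 0×0.5 = 240.0°
Minute hand = 0×6 = 0°
Difference = |240.0 - 0| = 240.0°
Since > 180°: 360 - 240.0 = 120.0°


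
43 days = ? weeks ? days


Weeks: 43 ÷ 7 = 6 remainder 1

6 weeks 1 days


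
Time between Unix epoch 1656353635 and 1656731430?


Difference = 1656731430 - 1656353635 = 377795 seconds
In hours: 377795 / 3600 ≈ 104.9
In days: 377795 / 86400 ≈ 4.37

377795 seconds (104.9 hours / 4.37 days)


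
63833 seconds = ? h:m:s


17h 43m 53s

Hours: 63833 ÷ 3600 = 17 remainder 2633
Minutes: 2633 ÷ 60 = 43 remainder 53
Seconds: 53


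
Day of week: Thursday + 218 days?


Start: Thursday (index 3)
(3 + 218) mod 7
= 221 mod 7
= 4
Index 4 → Friday

Friday


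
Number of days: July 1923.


31 days

Month: July (month 7)
July has 31 days


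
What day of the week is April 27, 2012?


Zeller's congruence:
q=27, m=4, k=12, j=20
h = (27 + ⌊13×5/5⌋ + 12 + ⌊12/4⌋ + ⌊20/4⌋ - 2×20) mod 7
= (27 + 13 + 12 + 3 + 5 - 40) mod 7
= 20 mod 7 = 6
h=6 → Friday

Friday


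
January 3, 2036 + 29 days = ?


Start: January 3, 2036
Add 29 days
January 3 → February 1: 31 - 3 + 1 = 29 days (29 - 29 = 0 left)
Land exactly on February 1, 2036

February 1, 2036


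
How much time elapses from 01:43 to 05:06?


End time in minutes: 5×60 + 6 = 306
Start time in minutes: 1×60 + 43 = 103
Difference = 306 - 103 = 203 minutes
= 3 hours 23 minutes

3h 23m


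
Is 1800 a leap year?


Rules: divisible by 4 AND (not by 100 OR by 400)
1800 ÷ 4 = 450 exactly → divisible by 4
1800 ÷ 100 = 18 exactly → divisible by 100
1800 ÷ 400 = 4 remainder 200 → not divisible by 400
Divisible by 100 but not by 400 → not a leap year

No


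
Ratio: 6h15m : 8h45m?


Duration 1: 375 minutes
Duration 2: 525 minutes
Ratio = 375:525
GCD = 75
Simplified = 5:7
As a decimal: 5/7 ≈ 0.71

5:7 (0.71)


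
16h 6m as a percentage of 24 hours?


0.6708 (67.08%)

Total minutes: 16×60 + 6 = 966
Day = 24×60 = 1440 minutes
Fraction = 966/1440 ≈ 0.6708
As a percentage: 966/1440 × 100 ≈ 67.08%


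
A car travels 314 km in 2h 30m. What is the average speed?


125.6 km/h

Distance: 314 km
Time: 2h 30m = 150 min = 150/60 = 5/2 hours
Speed = 314 ÷ (5/2) = 314 × 2 / 5 = 628/5 = 125.6 km/h


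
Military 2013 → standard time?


Hour: 20
20 - 12 = 8 → PM

8:13 PM


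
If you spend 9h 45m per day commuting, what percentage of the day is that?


Time: 585 minutes
Day: 1440 minutes
Percentage = (585/1440) × 100 ≈ 40.6%

40.6%


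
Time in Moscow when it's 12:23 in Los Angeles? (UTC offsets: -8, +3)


23:23

Time difference = UTC+3 - UTC-8 = +11 hours
New hour = (12 + 11) mod 24
= 23 mod 24 = 23
Minutes unchanged → 23:23


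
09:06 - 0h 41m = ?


08:25

Start: 546 minutes from midnight
Subtract: 41 minutes
Remaining: 546 - 41 = 505
Hours: 8, Minutes: 25


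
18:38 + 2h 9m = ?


20:47

Start: 1118 minutes from midnight
Add: 129 minutes
Total: 1247 minutes
Hours: 1247 ÷ 60 = 20 remainder 47


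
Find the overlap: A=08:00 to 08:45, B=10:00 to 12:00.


Meeting A: 480-525 (in minutes from midnight)
Meeting B: 600-720
Overlap start = max(480, 600) = 600
Overlap end = min(525, 720) = 525
Overlap = max(0, 525 - 600) = 0 min

0 minutes


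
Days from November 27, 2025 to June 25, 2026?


210 days

From November 27, 2025 to June 25, 2026
Rest of November 2025: 30 - 27 = 3
Full months: December 31, January 31, February 2026 28, March 31, April 30, May 31
Days into June 2026: 25
Total = 3 + 31 + 31 + 28 + 31 + 30 + 31 + 25 = 210 days


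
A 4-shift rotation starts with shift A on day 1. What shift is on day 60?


Shifts: A, B, C, D
Start: A (index 0)
Day 60: (0 + 60 - 1) mod 4
= 59 mod 4
= 3
Index 3 → shift D

Shift D


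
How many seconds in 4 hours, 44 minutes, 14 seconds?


Hours: 4 × 3600 = 14400
Minutes: 44 × 60 = 2640
Seconds: 14
Total = 14400 + 2640 + 14 = 17054

17054 seconds


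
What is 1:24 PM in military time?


Input: 1:24 PM
PM: 1 + 12 = 13

13:24


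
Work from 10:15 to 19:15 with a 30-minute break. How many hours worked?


Total time = (19×60+15) - (10×60+15)
= 1155 - 615 = 540 min
Minus break: 540 - 30 = 510 min
= 8h 30m

8h 30m (510 minutes)


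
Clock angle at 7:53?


Hour hand = 7×30 + 53×0.5 = 236.5°
Minute hand = 53×6 = 318°
Difference = |236.5 - 318| = 81.5°

81.5°


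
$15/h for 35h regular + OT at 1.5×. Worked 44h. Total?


Regular: 35h × $15 = $525.00
Overtime: 44 - 35 = 9h
OT pay: 9h × $15 × 1.5 = $202.50
Total = $525.00 + $202.50 = $727.50

$727.50


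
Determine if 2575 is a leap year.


No

Rules: divisible by 4 AND (not by 100 OR by 400)
2575 ÷ 4 = 643 remainder 3 → not divisible by 4
Not divisible by 4 → not a leap year


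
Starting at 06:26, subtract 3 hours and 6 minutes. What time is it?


Start: 386 minutes from midnight
Subtract: 186 minutes
Remaining: 386 - 186 = 200
Hours: 3, Minutes: 20

03:20


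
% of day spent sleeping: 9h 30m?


39.6%

Time: 570 minutes
Day: 1440 minutes
Percentage = (570/1440) × 100 ≈ 39.6%


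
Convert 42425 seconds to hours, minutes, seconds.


11h 47m 5s

Hours: 42425 ÷ 3600 = 11 remainder 2825
Minutes: 2825 ÷ 60 = 47 remainder 5
Seconds: 5


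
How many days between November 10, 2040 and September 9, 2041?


303 days

From November 10, 2040 to September 9, 2041
Rest of November 2040: 30 - 10 = 20
Full months: December 31, January 31, February 2041 28, March 31, April 30, May 31, June 30, July 31, August 31
Days into September 2041: 9
Total = 20 + 31 + 31 + 28 + 31 + 30 + 31 + 30 + 31 + 31 + 9 = 303 days


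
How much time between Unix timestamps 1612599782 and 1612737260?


137478 seconds (38.2 hours / 1.59 days)

Difference = 1612737260 - 1612599782 = 137478 seconds
In hours: 137478 / 3600 ≈ 38.2
In days: 137478 / 86400 ≈ 1.59


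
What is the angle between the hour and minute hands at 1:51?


109.5°

Hour hand = 1×30 + 51×0.5 = 55.5°
Minute hand = 51×6 = 306°
Difference = |55.5 - 306| = 250.5°
Since > 180°: 360 - 250.5 = 109.5°


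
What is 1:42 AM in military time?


01:42

Input: 1:42 AM
AM hour stays: 1


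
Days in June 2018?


30 days

Month: June (month 6)
June has 30 days


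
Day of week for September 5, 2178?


Zeller's congruence:
q=5, m=9, k=78, j=21
h = (5 + ⌊13×10/5⌋ + 78 + ⌊78/4⌋ + ⌊21/4⌋ - 2×21) mod 7
= (5 + 26 + 78 + 19 + 5 - 42) mod 7
= 91 mod 7 = 0
h=0 → Saturday

Saturday


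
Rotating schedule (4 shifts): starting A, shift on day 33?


Shifts: A, B, C, D
Start: A (index 0)
Day 33: (0 + 33 - 1) mod 4
= 32 mod 4
= 0
Index 0 → shift A

Shift A


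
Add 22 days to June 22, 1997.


Start: June 22, 1997
Add 22 days
June 22 → July 1: 30 - 22 + 1 = 9 days (22 - 9 = 13 left)
July 1 + 13 = July 14, 1997

July 14, 1997


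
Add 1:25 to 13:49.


15:14

Start: 829 minutes from midnight
Add: 85 minutes
Total: 914 minutes
Hours: 914 ÷ 60 = 15 remainder 14


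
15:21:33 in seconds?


55293 seconds

Hours: 15 × 3600 = 54000
Minutes: 21 × 60 = 1260
Seconds: 33
Total = 54000 + 1260 + 33 = 55293


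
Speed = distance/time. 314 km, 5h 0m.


62.8 km/h

Distance: 314 km
Time: 5 hours
Speed = 314 / 5 = 62.8 km/h


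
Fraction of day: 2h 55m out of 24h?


0.1215 (12.15%)

Total minutes: 2×60 + 55 = 175
Day = 24×60 = 1440 minutes
Fraction = 175/1440 ≈ 0.1215
As a percentage: 175/1440 × 100 ≈ 12.15%


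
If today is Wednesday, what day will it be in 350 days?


Start: Wednesday (index 2)
(2 + 350) mod 7
= 352 mod 7
= 2
Index 2 → Wednesday

Wednesday


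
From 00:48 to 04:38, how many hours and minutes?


3h 50m

End time in minutes: 4×60 + 38 = 278
Start time in minutes: 0×60 + 48 = 48
Difference = 278 - 48 = 230 minutes
= 3 hours 50 minutes


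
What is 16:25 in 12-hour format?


Hour: 16
16 - 12 = 4 → PM

4:25 PM


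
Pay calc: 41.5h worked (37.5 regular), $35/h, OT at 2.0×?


Regular: 37.5h × $35 = $1312.50
Overtime: 41.5 - 37.5 = 4.0h
OT pay: 4.0h × $35 × 2.0 = $280.00
Total = $1312.50 + $280.00 = $1592.50

$1592.50


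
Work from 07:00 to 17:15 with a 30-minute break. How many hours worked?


Total time = (17×60+15) - (7×60+0)
= 1035 - 420 = 615 min
Minus break: 615 - 30 = 585 min
= 9h 45m

9h 45m (585 minutes)


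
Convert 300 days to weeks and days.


Weeks: 300 ÷ 7 = 42 remainder 6

42 weeks 6 days


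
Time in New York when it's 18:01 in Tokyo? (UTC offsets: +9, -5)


04:01

Time difference = UTC-5 - UTC+9 = -14 hours
New hour = (18 -14) mod 24
= 4 mod 24 = 4
Minutes unchanged → 04:01


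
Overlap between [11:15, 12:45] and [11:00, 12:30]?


75 minutes

Meeting A: 675-765 (in minutes from midnight)
Meeting B: 660-750
Overlap start = max(675, 660) = 675
Overlap end = min(765, 750) = 750
Overlap = max(0, 750 - 675) = 75 min


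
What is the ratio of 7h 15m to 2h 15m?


29:9 (3.22)

Duration 1: 435 minutes
Duration 2: 135 minutes
Ratio = 435:135
GCD = 15
Simplified = 29:9
As a decimal: 29/9 ≈ 3.22


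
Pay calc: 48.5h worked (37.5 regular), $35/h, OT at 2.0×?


Regular: 37.5h × $35 = $1312.50
Overtime: 48.5 - 37.5 = 11.0h
OT pay: 11.0h × $35 × 2.0 = $770.00
Total = $1312.50 + $770.00 = $2082.50

$2082.50


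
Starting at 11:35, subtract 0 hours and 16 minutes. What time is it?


Start: 695 minutes from midnight
Subtract: 16 minutes
Remaining: 695 - 16 = 679
Hours: 11, Minutes: 19

11:19


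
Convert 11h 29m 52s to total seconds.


Hours: 11 × 3600 = 39600
Minutes: 29 × 60 = 1740
Seconds: 52
Total = 39600 + 1740 + 52 = 41392

41392 seconds


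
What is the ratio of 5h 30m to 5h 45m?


Duration 1: 330 minutes
Duration 2: 345 minutes
Ratio = 330:345
GCD = 15
Simplified = 22:23
As a decimal: 22/23 ≈ 0.96

22:23 (0.96)


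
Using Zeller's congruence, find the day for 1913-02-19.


Zeller's congruence:
q=19, m=14, k=12, j=19
h = (19 + ⌊13×15/5⌋ + 12 + ⌊12/4⌋ + ⌊19/4⌋ - 2×19) mod 7
= (19 + 39 + 12 + 3 + 4 - 38) mod 7
= 39 mod 7 = 4
h=4 → Wednesday

Wednesday


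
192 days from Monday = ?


Start: Monday (index 0)
(0 + 192) mod 7
= 192 mod 7
= 3
Index 3 → Thursday

Thursday


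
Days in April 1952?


Month: April (month 4)
April has 30 days

30 days


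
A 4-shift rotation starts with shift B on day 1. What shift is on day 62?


Shifts: A, B, C, D
Start: B (index 1)
Day 62: (1 + 62 - 1) mod 4
= 62 mod 4
= 2
Index 2 → shift C

Shift C


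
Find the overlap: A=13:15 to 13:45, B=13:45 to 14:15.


0 minutes

Meeting A: 795-825 (in minutes from midnight)
Meeting B: 825-855
Overlap start = max(795, 825) = 825
Overlap end = min(825, 855) = 825
Overlap = max(0, 825 - 825) = 0 min


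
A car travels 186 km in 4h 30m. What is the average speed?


Distance: 186 km
Time: 4h 30m = 270 min = 270/60 = 9/2 hours
Speed = 186 ÷ (9/2) = 186 × 2 / 9 = 372/9 ≈ 41.3 km/h

41.3 km/h


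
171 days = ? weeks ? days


24 weeks 3 days

Weeks: 171 ÷ 7 = 24 remainder 3


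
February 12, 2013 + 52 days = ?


Start: February 12, 2013
Add 52 days
February 12 → March 1: 28 - 12 + 1 = 17 days (52 - 17 = 35 left)
March 1 → April 1: 31 - 1 + 1 = 31 days (35 - 31 = 4 left)
April 1 + 4 = April 5, 2013

April 5, 2013


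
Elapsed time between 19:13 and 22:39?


3h 26m

End time in minutes: 22×60 + 39 = 1359
Start time in minutes: 19×60 + 13 = 1153
Difference = 1359 - 1153 = 206 minutes
= 3 hours 26 minutes


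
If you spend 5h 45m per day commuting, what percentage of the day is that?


Time: 345 minutes
Day: 1440 minutes
Percentage = (345/1440) × 100 ≈ 24.0%

24.0%


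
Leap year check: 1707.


Rules: divisible by 4 AND (not by 100 OR by 400)
1707 ÷ 4 = 426 remainder 3 → not divisible by 4
Not divisible by 4 → not a leap year

No


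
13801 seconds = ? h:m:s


Hours: 13801 ÷ 3600 = 3 remainder 3001
Minutes: 3001 ÷ 60 = 50 remainder 1
Seconds: 1

3h 50m 1s


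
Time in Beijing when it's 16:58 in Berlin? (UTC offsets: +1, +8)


Time difference = UTC+8 - UTC+1 = +7 hours
New hour = (16 + 7) mod 24
= 23 mod 24 = 23
Minutes unchanged → 23:58

23:58


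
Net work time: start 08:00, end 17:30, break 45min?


8h 45m (525 minutes)

Total time = (17×60+30) - (8×60+0)
= 1050 - 480 = 570 min
Minus break: 570 - 45 = 525 min
= 8h 45m


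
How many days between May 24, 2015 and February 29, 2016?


281 days

From May 24, 2015 to February 29, 2016
Rest of May 2015: 31 - 24 = 7
Full months: June 30, July 31, August 31, September 30, October 31, November 30, December 31, January 31
Days into February 2016: 29
Total = 7 + 30 + 31 + 31 + 30 + 31 + 30 + 31 + 31 + 29 = 281 days


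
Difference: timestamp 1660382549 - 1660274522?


108027 seconds (30.0 hours / 1.25 days)

Difference = 1660382549 - 1660274522 = 108027 seconds
In hours: 108027 / 3600 ≈ 30.0
In days: 108027 / 86400 ≈ 1.25


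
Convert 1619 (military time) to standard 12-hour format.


Hour: 16
16 - 12 = 4 → PM

4:19 PM


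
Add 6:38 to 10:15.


16:53

Start: 615 minutes from midnight
Add: 398 minutes
Total: 1013 minutes
Hours: 1013 ÷ 60 = 16 remainder 53


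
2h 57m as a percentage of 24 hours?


0.1229 (12.29%)

Total minutes: 2×60 + 57 = 177
Day = 24×60 = 1440 minutes
Fraction = 177/1440 ≈ 0.1229
As a percentage: 177/1440 × 100 ≈ 12.29%


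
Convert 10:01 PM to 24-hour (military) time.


Input: 10:01 PM
PM: 10 + 12 = 22

22:01


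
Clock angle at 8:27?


91.5°

Hour hand = 8×30 + 27×0.5 = 253.5°
Minute hand = 27×6 = 162°
Difference = |253.5 - 162| = 91.5°


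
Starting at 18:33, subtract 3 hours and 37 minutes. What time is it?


Start: 1113 minutes from midnight
Subtract: 217 minutes
Remaining: 1113 - 217 = 896
Hours: 14, Minutes: 56

14:56


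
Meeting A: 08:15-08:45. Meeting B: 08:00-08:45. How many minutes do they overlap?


30 minutes

Meeting A: 495-525 (in minutes from midnight)
Meeting B: 480-525
Overlap start = max(495, 480) = 495
Overlap end = min(525, 525) = 525
Overlap = max(0, 525 - 495) = 30 min


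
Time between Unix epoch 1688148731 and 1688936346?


Difference = 1688936346 - 1688148731 = 787615 seconds
In hours: 787615 / 3600 ≈ 218.8
In days: 787615 / 86400 ≈ 9.12

787615 seconds (218.8 hours / 9.12 days)


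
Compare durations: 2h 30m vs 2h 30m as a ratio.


Duration 1: 150 minutes
Duration 2: 150 minutes
Ratio = 150:150
GCD = 150
Simplified = 1:1
As a decimal: 1/1 = 1.00

1:1 (1.00)


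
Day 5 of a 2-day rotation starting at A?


Shift A

Shifts: A, B
Start: A (index 0)
Day 5: (0 + 5 - 1) mod 2
= 4 mod 2
= 0
Index 0 → shift A


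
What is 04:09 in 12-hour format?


4:09 AM

Hour: 4
4 < 12 → AM


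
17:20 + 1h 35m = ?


18:55

Start: 1040 minutes from midnight
Add: 95 minutes
Total: 1135 minutes
Hours: 1135 ÷ 60 = 18 remainder 55


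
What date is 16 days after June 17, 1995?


July 3, 1995

Start: June 17, 1995
Add 16 days
June 17 → July 1: 30 - 17 + 1 = 14 days (16 - 14 = 2 left)
July 1 + 2 = July 3, 1995


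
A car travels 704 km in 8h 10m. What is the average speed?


Distance: 704 km
Time: 8h 10m = 490 min = 490/60 = 49/6 hours
Speed = 704 ÷ (49/6) = 704 × 6 / 49 = 4224/49 ≈ 86.2 km/h

86.2 km/h


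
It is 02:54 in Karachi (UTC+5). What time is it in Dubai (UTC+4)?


01:54

Time difference = UTC+4 - UTC+5 = -1 hours
New hour = (2 -1) mod 24
= 1 mod 24 = 1
Minutes unchanged → 01:54


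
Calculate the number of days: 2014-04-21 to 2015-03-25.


338 days

From April 21, 2014 to March 25, 2015
Rest of April 2014: 30 - 21 = 9
Full months: May 31, June 30, July 31, August 31, September 30, October 31, November 30, December 31, January 31, February 2015 28
Days into March 2015: 25
Total = 9 + 31 + 30 + 31 + 31 + 30 + 31 + 30 + 31 + 31 + 28 + 25 = 338 days


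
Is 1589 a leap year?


Rules: divisible by 4 AND (not by 100 OR by 400)
1589 ÷ 4 = 397 remainder 1 → not divisible by 4
Not divisible by 4 → not a leap year

No


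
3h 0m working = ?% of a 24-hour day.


12.5%

Time: 180 minutes
Day: 1440 minutes
Percentage = (180/1440) × 100 = 12.5%


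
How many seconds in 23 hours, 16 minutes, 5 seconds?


Hours: 23 × 3600 = 82800
Minutes: 16 × 60 = 960
Seconds: 5
Total = 82800 + 960 + 5 = 83765

83765 seconds


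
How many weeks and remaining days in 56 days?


8 weeks 0 days

Weeks: 56 ÷ 7 = 8 remainder 0


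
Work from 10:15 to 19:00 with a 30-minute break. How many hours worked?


Total time = (19×60+0) - (10×60+15)
= 1140 - 615 = 525 min
Minus break: 525 - 30 = 495 min
= 8h 15m

8h 15m (495 minutes)


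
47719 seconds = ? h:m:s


13h 15m 19s

Hours: 47719 ÷ 3600 = 13 remainder 919
Minutes: 919 ÷ 60 = 15 remainder 19
Seconds: 19


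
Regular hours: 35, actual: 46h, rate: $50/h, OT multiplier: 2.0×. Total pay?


$2850.00

Regular: 35h × $50 = $1750.00
Overtime: 46 - 35 = 11h
OT pay: 11h × $50 × 2.0 = $1100.00
Total = $1750.00 + $1100.00 = $2850.00


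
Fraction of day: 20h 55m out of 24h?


0.8715 (87.15%)

Total minutes: 20×60 + 55 = 1255
Day = 24×60 = 1440 minutes
Fraction = 1255/1440 ≈ 0.8715
As a percentage: 1255/1440 × 100 ≈ 87.15%


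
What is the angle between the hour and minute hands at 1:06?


3.0°

Hour hand = 1×30 + 6×0.5 = 33.0°
Minute hand = 6×6 = 36°
Difference = |33.0 - 36| = 3.0°


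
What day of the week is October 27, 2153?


Zeller's congruence:
q=27, m=10, k=53, j=21
h = (27 + ⌊13×11/5⌋ + 53 + ⌊53/4⌋ + ⌊21/4⌋ - 2×21) mod 7
= (27 + 28 + 53 + 13 + 5 - 42) mod 7
= 84 mod 7 = 0
h=0 → Saturday

Saturday


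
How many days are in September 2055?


30 days

Month: September (month 9)
September has 30 days


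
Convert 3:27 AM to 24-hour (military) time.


Input: 3:27 AM
AM hour stays: 3

03:27


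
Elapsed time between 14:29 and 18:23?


3h 54m

End time in minutes: 18×60 + 23 = 1103
Start time in minutes: 14×60 + 29 = 869
Difference = 1103 - 869 = 234 minutes
= 3 hours 54 minutes


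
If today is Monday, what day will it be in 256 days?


Friday

Start: Monday (index 0)
(0 + 256) mod 7
= 256 mod 7
= 4
Index 4 → Friday


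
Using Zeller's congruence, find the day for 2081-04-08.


Tuesday

Zeller's congruence:
q=8, m=4, k=81, j=20
h = (8 + ⌊13×5/5⌋ + 81 + ⌊81/4⌋ + ⌊20/4⌋ - 2×20) mod 7
= (8 + 13 + 81 + 20 + 5 - 40) mod 7
= 87 mod 7 = 3
h=3 → Tuesday


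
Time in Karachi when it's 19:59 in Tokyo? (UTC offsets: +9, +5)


Time difference = UTC+5 - UTC+9 = -4 hours
New hour = (19 -4) mod 24
= 15 mod 24 = 15
Minutes unchanged → 15:59

15:59


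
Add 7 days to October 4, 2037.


Start: October 4, 2037
Add 7 days
October 4 + 7 = October 11, 2037

October 11, 2037


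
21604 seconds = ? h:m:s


Hours: 21604 ÷ 3600 = 6 remainder 4
Minutes: 4 ÷ 60 = 0 remainder 4
Seconds: 4

6h 0m 4s


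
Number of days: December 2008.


Month: December (month 12)
December has 31 days

31 days


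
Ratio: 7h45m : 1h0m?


31:4 (7.75)

Duration 1: 465 minutes
Duration 2: 60 minutes
Ratio = 465:60
GCD = 15
Simplified = 31:4
As a decimal: 31/4 = 7.75


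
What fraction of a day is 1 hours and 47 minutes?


0.0743 (7.43%)

Total minutes: 1×60 + 47 = 107
Day = 24×60 = 1440 minutes
Fraction = 107/1440 ≈ 0.0743
As a percentage: 107/1440 × 100 ≈ 7.43%


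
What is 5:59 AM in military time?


Input: 5:59 AM
AM hour stays: 5

05:59


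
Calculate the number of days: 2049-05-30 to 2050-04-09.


314 days

From May 30, 2049 to April 9, 2050
Rest of May 2049: 31 - 30 = 1
Full months: June 30, July 31, August 31, September 30, October 31, November 30, December 31, January 31, February 2050 28, March 31
Days into April 2050: 9
Total = 1 + 30 + 31 + 31 + 30 + 31 + 30 + 31 + 31 + 28 + 31 + 9 = 314 days


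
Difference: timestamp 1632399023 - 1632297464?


Difference = 1632399023 - 1632297464 = 101559 seconds
In hours: 101559 / 3600 ≈ 28.2
In days: 101559 / 86400 ≈ 1.18

101559 seconds (28.2 hours / 1.18 days)


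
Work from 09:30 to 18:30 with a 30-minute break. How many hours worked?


8h 30m (510 minutes)

Total time = (18×60+30) - (9×60+30)
= 1110 - 570 = 540 min
Minus break: 540 - 30 = 510 min
= 8h 30m


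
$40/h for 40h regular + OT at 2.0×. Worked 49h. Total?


Regular: 40h × $40 = $1600.00
Overtime: 49 - 40 = 9h
OT pay: 9h × $40 × 2.0 = $720.00
Total = $1600.00 + $720.00 = $2320.00

$2320.00


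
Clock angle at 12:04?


Hour hand (12 ≡ 0 on the dial): 0×30 + 4×0.5 = 2.0°
Minute hand = 4×6 = 24°
Difference = |2.0 - 24| = 22.0°

22.0°


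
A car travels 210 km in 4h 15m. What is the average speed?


Distance: 210 km
Time: 4h 15m = 255 min = 255/60 = 17/4 hours
Speed = 210 ÷ (17/4) = 210 × 4 / 17 = 840/17 ≈ 49.4 km/h

49.4 km/h


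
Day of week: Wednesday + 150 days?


Start: Wednesday (index 2)
(2 + 150) mod 7
= 152 mod 7
= 5
Index 5 → Saturday

Saturday


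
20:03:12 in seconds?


Hours: 20 × 3600 = 72000
Minutes: 3 × 60 = 180
Seconds: 12
Total = 72000 + 180 + 12 = 72192

72192 seconds


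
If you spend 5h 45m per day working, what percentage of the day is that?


24.0%

Time: 345 minutes
Day: 1440 minutes
Percentage = (345/1440) × 100 ≈ 24.0%


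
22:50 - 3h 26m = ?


Start: 1370 minutes from midnight
Subtract: 206 minutes
Remaining: 1370 - 206 = 1164
Hours: 19, Minutes: 24

19:24


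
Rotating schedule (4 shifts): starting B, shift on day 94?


Shifts: A, B, C, D
Start: B (index 1)
Day 94: (1 + 94 - 1) mod 4
= 94 mod 4
= 2
Index 2 → shift C

Shift C


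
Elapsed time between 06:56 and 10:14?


3h 18m

End time in minutes: 10×60 + 14 = 614
Start time in minutes: 6×60 + 56 = 416
Difference = 614 - 416 = 198 minutes
= 3 hours 18 minutes


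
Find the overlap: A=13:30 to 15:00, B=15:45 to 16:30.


0 minutes

Meeting A: 810-900 (in minutes from midnight)
Meeting B: 945-990
Overlap start = max(810, 945) = 945
Overlap end = min(900, 990) = 900
Overlap = max(0, 900 - 945) = 0 min


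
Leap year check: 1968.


Rules: divisible by 4 AND (not by 100 OR by 400)
1968 ÷ 4 = 492 exactly → divisible by 4
1968 ÷ 100 = 19 remainder 68 → not divisible by 100
Divisible by 4 but not by 100 → leap year

Yes


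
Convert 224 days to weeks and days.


Weeks: 224 ÷ 7 = 32 remainder 0

32 weeks 0 days


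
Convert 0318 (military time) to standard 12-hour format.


3:18 AM

Hour: 3
3 < 12 → AM


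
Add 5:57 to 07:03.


Start: 423 minutes from midnight
Add: 357 minutes
Total: 780 minutes
Hours: 780 ÷ 60 = 13 remainder 0

13:00


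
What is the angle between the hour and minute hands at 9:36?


Hour hand = 9×30 + 36×0.5 = 288.0°
Minute hand = 36×6 = 216°
Difference = |288.0 - 216| = 72.0°

72.0°


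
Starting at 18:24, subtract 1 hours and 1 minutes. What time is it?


Start: 1104 minutes from midnight
Subtract: 61 minutes
Remaining: 1104 - 61 = 1043
Hours: 17, Minutes: 23

17:23


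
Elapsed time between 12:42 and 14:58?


End time in minutes: 14×60 + 58 = 898
Start time in minutes: 12×60 + 42 = 762
Difference = 898 - 762 = 136 minutes
= 2 hours 16 minutes

2h 16m


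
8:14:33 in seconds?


Hours: 8 × 3600 = 28800
Minutes: 14 × 60 = 840
Seconds: 33
Total = 28800 + 840 + 33 = 29673

29673 seconds


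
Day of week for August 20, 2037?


Zeller's congruence:
q=20, m=8, k=37, j=20
h = (20 + ⌊13×9/5⌋ + 37 + ⌊37/4⌋ + ⌊20/4⌋ - 2×20) mod 7
= (20 + 23 + 37 + 9 + 5 - 40) mod 7
= 54 mod 7 = 5
h=5 → Thursday

Thursday


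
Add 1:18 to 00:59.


Start: 59 minutes from midnight
Add: 78 minutes
Total: 137 minutes
Hours: 137 ÷ 60 = 2 remainder 17

02:17


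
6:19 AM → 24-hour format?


Input: 6:19 AM
AM hour stays: 6

06:19


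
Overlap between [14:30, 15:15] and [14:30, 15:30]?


Meeting A: 870-915 (in minutes from midnight)
Meeting B: 870-930
Overlap start = max(870, 870) = 870
Overlap end = min(915, 930) = 915
Overlap = max(0, 915 - 870) = 45 min

45 minutes


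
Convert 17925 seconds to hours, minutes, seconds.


4h 58m 45s

Hours: 17925 ÷ 3600 = 4 remainder 3525
Minutes: 3525 ÷ 60 = 58 remainder 45
Seconds: 45


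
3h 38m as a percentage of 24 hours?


0.1514 (15.14%)

Total minutes: 3×60 + 38 = 218
Day = 24×60 = 1440 minutes
Fraction = 218/1440 ≈ 0.1514
As a percentage: 218/1440 × 100 ≈ 15.14%


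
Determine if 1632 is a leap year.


Rules: divisible by 4 AND (not by 100 OR by 400)
1632 ÷ 4 = 408 exactly → divisible by 4
1632 ÷ 100 = 16 remainder 32 → not divisible by 100
Divisible by 4 but not by 100 → leap year

Yes


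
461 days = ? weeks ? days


Weeks: 461 ÷ 7 = 65 remainder 6

65 weeks 6 days


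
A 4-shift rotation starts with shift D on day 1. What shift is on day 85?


Shift D

Shifts: A, B, C, D
Start: D (index 3)
Day 85: (3 + 85 - 1) mod 4
= 87 mod 4
= 3
Index 3 → shift D


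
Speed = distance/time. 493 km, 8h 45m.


Distance: 493 km
Time: 8h 45m = 525 min = 525/60 = 35/4 hours
Speed = 493 ÷ (35/4) = 493 × 4 / 35 = 1972/35 ≈ 56.3 km/h

56.3 km/h


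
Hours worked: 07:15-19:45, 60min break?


11h 30m (690 minutes)

Total time = (19×60+45) - (7×60+15)
= 1185 - 435 = 750 min
Minus break: 750 - 60 = 690 min
= 11h 30m


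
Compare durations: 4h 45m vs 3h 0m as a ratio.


19:12 (1.58)

Duration 1: 285 minutes
Duration 2: 180 minutes
Ratio = 285:180
GCD = 15
Simplified = 19:12
As a decimal: 19/12 ≈ 1.58


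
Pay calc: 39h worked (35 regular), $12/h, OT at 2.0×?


Regular: 35h × $12 = $420.00
Overtime: 39 - 35 = 4h
OT pay: 4h × $12 × 2.0 = $96.00
Total = $420.00 + $96.00 = $516.00

$516.00


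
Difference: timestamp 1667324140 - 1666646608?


677532 seconds (188.2 hours / 7.84 days)

Difference = 1667324140 - 1666646608 = 677532 seconds
In hours: 677532 / 3600 ≈ 188.2
In days: 677532 / 86400 ≈ 7.84


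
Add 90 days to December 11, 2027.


March 10, 2028

Start: December 11, 2027
Add 90 days
December 11 → January 1: 31 - 11 + 1 = 21 days (90 - 21 = 69 left)
January 1 → February 1: 31 - 1 + 1 = 31 days (69 - 31 = 38 left)
February 1 → March 1: 29 - 1 + 1 = 29 days (38 - 29 = 9 left)
March 1 + 9 = March 10, 2028


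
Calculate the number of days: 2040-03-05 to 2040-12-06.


276 days

From March 5, 2040 to December 6, 2040
Rest of March 2040: 31 - 5 = 26
Full months: April 30, May 31, June 30, July 31, August 31, September 30, October 31, November 30
Days into December 2040: 6
Total = 26 + 30 + 31 + 30 + 31 + 31 + 30 + 31 + 30 + 6 = 276 days


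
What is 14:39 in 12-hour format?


2:39 PM

Hour: 14
14 - 12 = 2 → PM


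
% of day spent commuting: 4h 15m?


Time: 255 minutes
Day: 1440 minutes
Percentage = (255/1440) × 100 ≈ 17.7%

17.7%


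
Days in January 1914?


31 days

Month: January (month 1)
January has 31 days


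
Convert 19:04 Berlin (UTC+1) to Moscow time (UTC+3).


Time difference = UTC+3 - UTC+1 = +2 hours
New hour = (19 + 2) mod 24
= 21 mod 24 = 21
Minutes unchanged → 21:04

21:04


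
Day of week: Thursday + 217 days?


Thursday

Start: Thursday (index 3)
(3 + 217) mod 7
= 220 mod 7
= 3
Index 3 → Thursday


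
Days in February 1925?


Month: February (month 2)
February: 28 or 29 (leap year)
1925 leap year? No

28 days


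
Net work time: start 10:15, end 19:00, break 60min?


Total time = (19×60+0) - (10×60+15)
= 1140 - 615 = 525 min
Minus break: 525 - 60 = 465 min
= 7h 45m

7h 45m (465 minutes)


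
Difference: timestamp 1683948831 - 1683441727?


Difference = 1683948831 - 1683441727 = 507104 seconds
In hours: 507104 / 3600 ≈ 140.9
In days: 507104 / 86400 ≈ 5.87

507104 seconds (140.9 hours / 5.87 days)


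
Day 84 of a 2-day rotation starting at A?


Shifts: A, B
Start: A (index 0)
Day 84: (0 + 84 - 1) mod 2
= 83 mod 2
= 1
Index 1 → shift B

Shift B


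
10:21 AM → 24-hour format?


10:21

Input: 10:21 AM
AM hour stays: 10


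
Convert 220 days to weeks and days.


Weeks: 220 ÷ 7 = 31 remainder 3

31 weeks 3 days


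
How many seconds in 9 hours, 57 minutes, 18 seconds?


35838 seconds

Hours: 9 × 3600 = 32400
Minutes: 57 × 60 = 3420
Seconds: 18
Total = 32400 + 3420 + 18 = 35838


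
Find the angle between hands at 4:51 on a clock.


160.5°

Hour hand = 4×30 + 51×0.5 = 145.5°
Minute hand = 51×6 = 306°
Difference = |145.5 - 306| = 160.5°


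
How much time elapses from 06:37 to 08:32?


End time in minutes: 8×60 + 32 = 512
Start time in minutes: 6×60 + 37 = 397
Difference = 512 - 397 = 115 minutes
= 1 hours 55 minutes

1h 55m


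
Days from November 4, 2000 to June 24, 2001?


232 days

From November 4, 2000 to June 24, 2001
Rest of November 2000: 30 - 4 = 26
Full months: December 31, January 31, February 2001 28, March 31, April 30, May 31
Days into June 2001: 24
Total = 26 + 31 + 31 + 28 + 31 + 30 + 31 + 24 = 232 days


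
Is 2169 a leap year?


No

Rules: divisible by 4 AND (not by 100 OR by 400)
2169 ÷ 4 = 542 remainder 1 → not divisible by 4
Not divisible by 4 → not a leap year


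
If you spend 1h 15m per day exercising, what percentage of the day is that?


5.2%

Time: 75 minutes
Day: 1440 minutes
Percentage = (75/1440) × 100 ≈ 5.2%


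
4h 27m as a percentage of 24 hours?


0.1854 (18.54%)

Total minutes: 4×60 + 27 = 267
Day = 24×60 = 1440 minutes
Fraction = 267/1440 ≈ 0.1854
As a percentage: 267/1440 × 100 ≈ 18.54%


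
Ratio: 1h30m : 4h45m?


6:19 (0.32)

Duration 1: 90 minutes
Duration 2: 285 minutes
Ratio = 90:285
GCD = 15
Simplified = 6:19
As a decimal: 6/19 ≈ 0.32


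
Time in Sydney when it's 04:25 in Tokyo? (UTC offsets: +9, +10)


05:25

Time difference = UTC+10 - UTC+9 = +1 hours
New hour = (4 + 1) mod 24
= 5 mod 24 = 5
Minutes unchanged → 05:25


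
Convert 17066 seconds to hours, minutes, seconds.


Hours: 17066 ÷ 3600 = 4 remainder 2666
Minutes: 2666 ÷ 60 = 44 remainder 26
Seconds: 26

4h 44m 26s


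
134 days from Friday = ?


Saturday

Start: Friday (index 4)
(4 + 134) mod 7
= 138 mod 7
= 5
Index 5 → Saturday


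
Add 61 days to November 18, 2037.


Start: November 18, 2037
Add 61 days
November 18 → December 1: 30 - 18 + 1 = 13 days (61 - 13 = 48 left)
December 1 → January 1: 31 - 1 + 1 = 31 days (48 - 31 = 17 left)
January 1 + 17 = January 18, 2038

January 18, 2038


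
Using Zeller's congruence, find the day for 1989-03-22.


Wednesday

Zeller's congruence:
q=22, m=3, k=89, j=19
h = (22 + ⌊13×4/5⌋ + 89 + ⌊89/4⌋ + ⌊19/4⌋ - 2×19) mod 7
= (22 + 10 + 89 + 22 + 4 - 38) mod 7
= 109 mod 7 = 4
h=4 → Wednesday


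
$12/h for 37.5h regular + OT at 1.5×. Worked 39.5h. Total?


$486.00

Regular: 37.5h × $12 = $450.00
Overtime: 39.5 - 37.5 = 2.0h
OT pay: 2.0h × $12 × 1.5 = $36.00
Total = $450.00 + $36.00 = $486.00


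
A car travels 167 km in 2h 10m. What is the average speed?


Distance: 167 km
Time: 2h 10m = 130 min = 130/60 = 13/6 hours
Speed = 167 ÷ (13/6) = 167 × 6 / 13 = 1002/13 ≈ 77.1 km/h

77.1 km/h


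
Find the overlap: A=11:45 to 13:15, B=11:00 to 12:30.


45 minutes

Meeting A: 705-795 (in minutes from midnight)
Meeting B: 660-750
Overlap start = max(705, 660) = 705
Overlap end = min(795, 750) = 750
Overlap = max(0, 750 - 705) = 45 min


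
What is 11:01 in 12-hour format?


11:01 AM

Hour: 11
11 < 12 → AM


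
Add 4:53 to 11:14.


Start: 674 minutes from midnight
Add: 293 minutes
Total: 967 minutes
Hours: 967 ÷ 60 = 16 remainder 7

16:07


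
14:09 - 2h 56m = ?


11:13

Start: 849 minutes from midnight
Subtract: 176 minutes
Remaining: 849 - 176 = 673
Hours: 11, Minutes: 13


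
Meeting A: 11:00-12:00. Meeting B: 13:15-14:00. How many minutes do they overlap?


0 minutes

Meeting A: 660-720 (in minutes from midnight)
Meeting B: 795-840
Overlap start = max(660, 795) = 795
Overlap end = min(720, 840) = 720
Overlap = max(0, 720 - 795) = 0 min


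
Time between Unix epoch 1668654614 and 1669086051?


Difference = 1669086051 - 1668654614 = 431437 seconds
In hours: 431437 / 3600 ≈ 119.8
In days: 431437 / 86400 ≈ 4.99

431437 seconds (119.8 hours / 4.99 days)


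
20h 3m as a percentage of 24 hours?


Total minutes: 20×60 + 3 = 1203
Day = 24×60 = 1440 minutes
Fraction = 1203/1440 ≈ 0.8354
As a percentage: 1203/1440 × 100 ≈ 83.54%

0.8354 (83.54%)


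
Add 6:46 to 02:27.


Start: 147 minutes from midnight
Add: 406 minutes
Total: 553 minutes
Hours: 553 ÷ 60 = 9 remainder 13

09:13


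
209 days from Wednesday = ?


Start: Wednesday (index 2)
(2 + 209) mod 7
= 211 mod 7
= 1
Index 1 → Tuesday

Tuesday


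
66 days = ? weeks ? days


9 weeks 3 days

Weeks: 66 ÷ 7 = 9 remainder 3


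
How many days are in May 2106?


31 days

Month: May (month 5)
May has 31 days


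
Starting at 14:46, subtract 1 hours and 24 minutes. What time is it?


13:22

Start: 886 minutes from midnight
Subtract: 84 minutes
Remaining: 886 - 84 = 802
Hours: 13, Minutes: 22


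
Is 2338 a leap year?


No

Rules: divisible by 4 AND (not by 100 OR by 400)
2338 ÷ 4 = 584 remainder 2 → not divisible by 4
Not divisible by 4 → not a leap year


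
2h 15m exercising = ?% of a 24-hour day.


Time: 135 minutes
Day: 1440 minutes
Percentage = (135/1440) × 100 ≈ 9.4%

9.4%


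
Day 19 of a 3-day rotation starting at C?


Shifts: A, B, C
Start: C (index 2)
Day 19: (2 + 19 - 1) mod 3
= 20 mod 3
= 2
Index 2 → shift C

Shift C


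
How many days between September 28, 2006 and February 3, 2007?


128 days

From September 28, 2006 to February 3, 2007
Rest of September 2006: 30 - 28 = 2
Full months: October 31, November 30, December 31, January 31
Days into February 2007: 3
Total = 2 + 31 + 30 + 31 + 31 + 3 = 128 days


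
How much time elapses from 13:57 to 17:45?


3h 48m

End time in minutes: 17×60 + 45 = 1065
Start time in minutes: 13×60 + 57 = 837
Difference = 1065 - 837 = 228 minutes
= 3 hours 48 minutes


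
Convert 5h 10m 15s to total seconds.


Hours: 5 × 3600 = 18000
Minutes: 10 × 60 = 600
Seconds: 15
Total = 18000 + 600 + 15 = 18615

18615 seconds


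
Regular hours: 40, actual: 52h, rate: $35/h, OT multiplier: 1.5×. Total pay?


Regular: 40h × $35 = $1400.00
Overtime: 52 - 40 = 12h
OT pay: 12h × $35 × 1.5 = $630.00
Total = $1400.00 + $630.00 = $2030.00

$2030.00


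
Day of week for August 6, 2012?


Zeller's congruence:
q=6, m=8, k=12, j=20
h = (6 + ⌊13×9/5⌋ + 12 + ⌊12/4⌋ + ⌊20/4⌋ - 2×20) mod 7
= (6 + 23 + 12 + 3 + 5 - 40) mod 7
= 9 mod 7 = 2
h=2 → Monday

Monday


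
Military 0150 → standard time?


1:50 AM

Hour: 1
1 < 12 → AM


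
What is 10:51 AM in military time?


10:51

Input: 10:51 AM
AM hour stays: 10


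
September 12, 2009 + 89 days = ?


Start: September 12, 2009
Add 89 days
September 12 → October 1: 30 - 12 + 1 = 19 days (89 - 19 = 70 left)
October 1 → November 1: 31 - 1 + 1 = 31 days (70 - 31 = 39 left)
November 1 → December 1: 30 - 1 + 1 = 30 days (39 - 30 = 9 left)
December 1 + 9 = December 10, 2009

December 10, 2009
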